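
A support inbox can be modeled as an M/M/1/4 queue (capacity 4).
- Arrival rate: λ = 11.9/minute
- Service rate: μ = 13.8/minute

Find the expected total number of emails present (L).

ρ = λ/μ = 11.9/13.8 = 0.8623
P₀ = (1-ρ)/(1-ρ^(K+1)) = (1-0.8623)/(1-0.8623^5) = 0.1377/0.5232 = 0.2632
P_K = P₀×ρ^K = 0.2632 × 0.8623^4 = 0.2632 × 0.5529 = 0.1455
L = ρ[1 - (K+1)ρ^K + Kρ^(K+1)] / [(1-ρ)(1-ρ^(K+1))]
L = 0.8623 × (1 - 5×0.552883 + 4×0.476751) / ((1 - 0.8623) × (1 - 0.476751)) = 1.7065 emails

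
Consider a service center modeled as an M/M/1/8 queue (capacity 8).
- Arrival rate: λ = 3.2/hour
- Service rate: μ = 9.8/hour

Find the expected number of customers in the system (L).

ρ = λ/μ = 3.2/9.8 = 0.32653
P₀ = (1-ρ)/(1-ρ^(K+1)) = (1-0.32653)/(1-0.32653^9) = 0.6735/1.0000 = 0.6735
P_K = P₀×ρ^K = 0.67350 × 0.32653^8 = 0.67350 × 0.00012924 = 0.00008704
L = ρ[1 - (K+1)ρ^K + Kρ^(K+1)] / [(1-ρ)(1-ρ^(K+1))]
L = 0.32653 × (1 - 9×0.0001292 + 8×0.00004220) / ((1 - 0.32653) × (1 - 0.00004220)) = 0.4845 customers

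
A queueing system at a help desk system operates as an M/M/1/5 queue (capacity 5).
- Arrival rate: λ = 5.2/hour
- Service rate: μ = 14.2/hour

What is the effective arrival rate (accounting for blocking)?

ρ = λ/μ = 5.2/14.2 = 0.3662
P₀ = (1-ρ)/(1-ρ^(K+1)) = (1-0.3662)/(1-0.3662^6) = 0.6338/0.9976 = 0.6353
P_K = P₀×ρ^K = 0.6353 × 0.3662^5 = 0.6353 × 0.006586 = 0.004184
λ_eff = λ(1-P_K) = 5.2 × (1 - 0.004184) = 5.2 × 0.9958 = 5.1782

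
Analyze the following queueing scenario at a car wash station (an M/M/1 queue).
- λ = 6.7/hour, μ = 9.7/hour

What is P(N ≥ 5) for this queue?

ρ = λ/μ = 6.7/9.7 = 0.6907
P(N ≥ n) = ρⁿ
P(N ≥ 5) = 0.6907^5
P(N ≥ 5) = 0.1572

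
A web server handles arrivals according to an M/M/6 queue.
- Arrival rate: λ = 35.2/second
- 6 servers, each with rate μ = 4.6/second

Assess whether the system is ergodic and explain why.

Stability requires ρ = λ/(cμ) < 1
ρ = 35.2/(6 × 4.6) = 35.2/27.60 = 1.2754
Since 1.2754 ≥ 1, the system is UNSTABLE.
Need c > λ/μ = 35.2/4.6 = 7.65.
Minimum servers needed: c = 8.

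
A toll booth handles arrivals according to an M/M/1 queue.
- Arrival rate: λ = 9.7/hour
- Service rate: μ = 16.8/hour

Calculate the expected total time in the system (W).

First, compute utilization: ρ = λ/μ = 9.7/16.8 = 0.5774
For M/M/1: W = 1/(μ-λ)
W = 1/(16.8-9.7) = 1/7.10
W = 0.1408 hours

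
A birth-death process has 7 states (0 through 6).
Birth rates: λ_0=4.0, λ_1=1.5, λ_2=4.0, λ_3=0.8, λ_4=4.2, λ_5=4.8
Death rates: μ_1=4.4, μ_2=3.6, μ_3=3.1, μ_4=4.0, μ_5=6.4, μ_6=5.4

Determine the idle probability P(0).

Ratios P(n)/P(0) = (λ₀···λₙ₋₁)/(μ₁···μₙ):
P(1)/P(0) = (4.0)/(4.4) = 0.9091
P(2)/P(0) = (4.0×1.5)/(4.4×3.6) = 0.3788
P(3)/P(0) = (4.0×1.5×4.0)/(4.4×3.6×3.1) = 0.4888
P(4)/P(0) = (4.0×1.5×4.0×0.8)/(4.4×3.6×3.1×4.0) = 0.09775
P(5)/P(0) = (4.0×1.5×4.0×0.8×4.2)/(4.4×3.6×3.1×4.0×6.4) = 0.06415
P(6)/P(0) = (4.0×1.5×4.0×0.8×4.2×4.8)/(4.4×3.6×3.1×4.0×6.4×5.4) = 0.05702

Normalization: ∑ P(n) = 1
P(0) × (1.0000 + 0.9091 + 0.3788 + 0.4888 + 0.09775 + 0.06415 + 0.05702) = 1
P(0) × 2.9956 = 1
P(0) = 1/2.9956 = 0.3338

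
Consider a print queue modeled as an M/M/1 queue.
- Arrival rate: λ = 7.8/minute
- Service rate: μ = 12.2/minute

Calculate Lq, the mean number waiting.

ρ = λ/μ = 7.8/12.2 = 0.6393
For M/M/1: Lq = λ²/(μ(μ-λ))
Lq = 60.84/(12.2 × 4.40)
Lq = 1.1334 jobs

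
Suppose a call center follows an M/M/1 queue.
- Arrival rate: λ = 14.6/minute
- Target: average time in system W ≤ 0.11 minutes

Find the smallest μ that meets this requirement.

For M/M/1: W = 1/(μ-λ)
Need W ≤ 0.11, so 1/(μ-λ) ≤ 0.11
μ - λ ≥ 1/0.11 = 9.0909
μ ≥ 14.6 + 9.0909 = 23.6909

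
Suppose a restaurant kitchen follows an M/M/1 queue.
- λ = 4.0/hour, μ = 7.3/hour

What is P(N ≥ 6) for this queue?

ρ = λ/μ = 4.0/7.3 = 0.54795
P(N ≥ n) = ρⁿ
P(N ≥ 6) = 0.54795^6
P(N ≥ 6) = 0.02707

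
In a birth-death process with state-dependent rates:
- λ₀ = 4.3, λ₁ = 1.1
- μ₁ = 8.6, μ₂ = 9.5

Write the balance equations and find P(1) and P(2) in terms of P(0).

Balance equations:
State 0: λ₀P₀ = μ₁P₁ → P₁ = (λ₀/μ₁)P₀ = (4.3/8.6)P₀ = 0.5000P₀
State 1: P₂ = (λ₀λ₁)/(μ₁μ₂)P₀ = (4.3×1.1)/(8.6×9.5)P₀ = 0.05789P₀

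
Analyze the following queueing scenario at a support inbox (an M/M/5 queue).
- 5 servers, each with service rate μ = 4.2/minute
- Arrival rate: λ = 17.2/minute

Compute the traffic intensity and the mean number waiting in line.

Traffic intensity: ρ = λ/(cμ) = 17.2/(5×4.2) = 0.8190
Since ρ = 0.8190 < 1, system is stable.
Offered load a = λ/μ = cρ = 17.2/4.2 = 4.0952
P₀ = [ Σₙ₌₀^4 aⁿ/n! + a^5/(5!(1-ρ)) ]⁻¹
Σ = a^0/0! + a^1/1! + a^2/2! + a^3/3! + a^4/4! = 1.0000 + 4.0952 + 8.3855 + 11.4469 + 11.7194 = 36.6470
a^5/(5!(1-ρ)) = 1151.8496/(120 × 0.1809524) = 53.0457
P₀ = 1/(36.6470 + 53.0457) = 0.01115
Lq = P₀·a^5·ρ / (5!(1-ρ)²) = 0.011149 × 1151.8496 × 0.81905 / (120 × 0.032744) = 2.6769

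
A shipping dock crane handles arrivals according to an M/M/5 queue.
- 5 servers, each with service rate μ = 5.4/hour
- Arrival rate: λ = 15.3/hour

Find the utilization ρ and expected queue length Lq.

Traffic intensity: ρ = λ/(cμ) = 15.3/(5×5.4) = 0.5667
Since ρ = 0.5667 < 1, system is stable.
Offered load a = λ/μ = cρ = 15.3/5.4 = 2.8333
P₀ = [ Σₙ₌₀^4 aⁿ/n! + a^5/(5!(1-ρ)) ]⁻¹
Σ = a^0/0! + a^1/1! + a^2/2! + a^3/3! + a^4/4! = 1.0000 + 2.8333 + 4.0139 + 3.7909 + 2.6852 = 14.3233
a^5/(5!(1-ρ)) = 182.5948/(120 × 0.433333) = 3.5114
P₀ = 1/(14.3233 + 3.5114) = 0.05607
Lq = P₀·a^5·ρ / (5!(1-ρ)²) = 0.05607 × 182.5948 × 0.5667 / (120 × 0.1878) = 0.2575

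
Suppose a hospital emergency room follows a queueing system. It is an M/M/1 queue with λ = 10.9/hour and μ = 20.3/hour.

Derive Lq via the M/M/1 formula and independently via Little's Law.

Method 1 (direct): Lq = λ²/(μ(μ-λ)) = 118.81/(20.3 × 9.40) = 0.6226

Method 2 (Little's Law):
W = 1/(μ-λ) = 1/9.40 = 0.10638
Wq = W - 1/μ = 0.10638 - 0.049261 = 0.05712
Lq = λWq = 10.9 × 0.05712 = 0.6226 ✔ (matches Method 1)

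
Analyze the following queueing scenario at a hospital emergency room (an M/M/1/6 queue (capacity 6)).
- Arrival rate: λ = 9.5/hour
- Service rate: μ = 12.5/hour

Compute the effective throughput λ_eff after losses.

ρ = λ/μ = 9.5/12.5 = 0.7600
P₀ = (1-ρ)/(1-ρ^(K+1)) = (1-0.7600)/(1-0.7600^7) = 0.2400/0.8535 = 0.2812
P_K = P₀×ρ^K = 0.28118 × 0.7600^6 = 0.28118 × 0.19270 = 0.05418
λ_eff = λ(1-P_K) = 9.5 × (1 - 0.05418) = 9.5 × 0.94582 = 8.9853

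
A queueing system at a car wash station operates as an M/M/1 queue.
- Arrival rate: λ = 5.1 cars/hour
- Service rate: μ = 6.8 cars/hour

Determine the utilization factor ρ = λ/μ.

Server utilization: ρ = λ/μ
ρ = 5.1/6.8 = 0.7500
The server is busy 75.00% of the time.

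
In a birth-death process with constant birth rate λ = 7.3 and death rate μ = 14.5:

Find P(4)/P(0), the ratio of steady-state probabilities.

For constant rates: P(n)/P(0) = (λ/μ)^n
P(4)/P(0) = (7.3/14.5)^4 = 0.50345^4 = 0.06424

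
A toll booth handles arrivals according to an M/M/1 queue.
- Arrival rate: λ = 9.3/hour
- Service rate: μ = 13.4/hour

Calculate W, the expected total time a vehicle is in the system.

First, compute utilization: ρ = λ/μ = 9.3/13.4 = 0.6940
For M/M/1: W = 1/(μ-λ)
W = 1/(13.4-9.3) = 1/4.10
W = 0.2439 hours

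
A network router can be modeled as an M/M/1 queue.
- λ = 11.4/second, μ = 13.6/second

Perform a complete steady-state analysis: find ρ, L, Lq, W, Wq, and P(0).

Step 1: ρ = λ/μ = 11.4/13.6 = 0.8382
Step 2: L = λ/(μ-λ) = 11.4/2.20 = 5.1818
Step 3: Lq = λ²/(μ(μ-λ)) = 129.96/(13.6×2.20) = 4.3436
Step 4: W = 1/(μ-λ) = 1/2.20 = 0.454545
Step 5: Wq = λ/(μ(μ-λ)) = 11.4/(13.6×2.20) = 0.3810
Step 6: P(0) = 1-ρ = 0.1618
Verify: L = λW = 11.4×0.454545 = 5.1818 ✔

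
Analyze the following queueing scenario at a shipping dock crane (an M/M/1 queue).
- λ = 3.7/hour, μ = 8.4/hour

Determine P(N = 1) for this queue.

ρ = λ/μ = 3.7/8.4 = 0.4405
P(n) = (1-ρ)ρⁿ
P(1) = (1-0.4405) × 0.4405^1
P(1) = 0.5595 × 0.4405
P(1) = 0.2465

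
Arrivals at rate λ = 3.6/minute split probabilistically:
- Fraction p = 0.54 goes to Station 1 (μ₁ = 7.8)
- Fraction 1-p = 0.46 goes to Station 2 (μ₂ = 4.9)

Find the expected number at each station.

Effective rates: λ₁ = 3.6×0.54 = 1.944, λ₂ = 3.6×0.46 = 1.656
Station 1: ρ₁ = 1.944/7.8 = 0.24923, L₁ = ρ₁/(1-ρ₁) = 0.24923/(1-0.24923) = 0.3320
Station 2: ρ₂ = 1.656/4.9 = 0.33796, L₂ = ρ₂/(1-ρ₂) = 0.33796/(1-0.33796) = 0.5105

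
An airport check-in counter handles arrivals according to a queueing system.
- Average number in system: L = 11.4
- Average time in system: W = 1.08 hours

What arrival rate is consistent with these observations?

Little's Law: L = λW, so λ = L/W
λ = 11.4/1.08 = 10.5556 passengers/hour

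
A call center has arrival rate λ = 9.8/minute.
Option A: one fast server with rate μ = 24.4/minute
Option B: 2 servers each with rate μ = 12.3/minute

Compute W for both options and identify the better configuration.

Option A: single server μ = 24.4 (M/M/1)
  ρ_A = 9.8/24.4 = 0.4016
  W_A = 1/(μ-λ) = 1/(24.4-9.8) = 1/14.60 = 0.06849

Option B: 2 servers μ = 12.3 (M/M/2)
  ρ_B = λ/(cμ) = 9.8/(2×12.3) = 0.3984
  Offered load a = λ/μ = cρ = 9.8/12.3 = 0.7967
  P₀ = [ Σₙ₌₀^1 aⁿ/n! + a^2/(2!(1-ρ)) ]⁻¹
  Σ = a^0/0! + a^1/1! = 1.0000 + 0.7967 = 1.7967
  a^2/(2!(1-ρ)) = 0.6348/(2 × 0.6016) = 0.5276
  P₀ = 1/(1.7967 + 0.5276) = 0.4302
  Lq = P₀·a^2·ρ / (2!(1-ρ)²) = 0.4302 × 0.6348 × 0.3984 / (2 × 0.3620) = 0.1503
  Wq_B = Lq/λ = 0.1503/9.8 = 0.01534
  W_B = Wq_B + 1/μ = 0.01534 + 0.08130 = 0.09664

Since W_A = 0.06849 < W_B = 0.09664, Option A (single fast server) has the shorter time in system.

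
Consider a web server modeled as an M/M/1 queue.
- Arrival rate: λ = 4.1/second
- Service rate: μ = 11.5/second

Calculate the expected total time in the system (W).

First, compute utilization: ρ = λ/μ = 4.1/11.5 = 0.3565
For M/M/1: W = 1/(μ-λ)
W = 1/(11.5-4.1) = 1/7.40
W = 0.1351 seconds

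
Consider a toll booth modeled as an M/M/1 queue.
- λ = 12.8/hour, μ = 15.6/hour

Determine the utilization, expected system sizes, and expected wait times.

Step 1: ρ = λ/μ = 12.8/15.6 = 0.8205
Step 2: L = λ/(μ-λ) = 12.8/2.80 = 4.5714
Step 3: Lq = λ²/(μ(μ-λ)) = 163.84/(15.6×2.80) = 3.7509
Step 4: W = 1/(μ-λ) = 1/2.80 = 0.35714
Step 5: Wq = λ/(μ(μ-λ)) = 12.8/(15.6×2.80) = 0.2930
Step 6: P(0) = 1-ρ = 0.1795
Verify: L = λW = 12.8×0.35714 = 4.5714 ✔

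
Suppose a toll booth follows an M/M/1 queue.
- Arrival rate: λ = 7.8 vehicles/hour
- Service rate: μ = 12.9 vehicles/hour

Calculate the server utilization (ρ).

Server utilization: ρ = λ/μ
ρ = 7.8/12.9 = 0.6047
The server is busy 60.47% of the time.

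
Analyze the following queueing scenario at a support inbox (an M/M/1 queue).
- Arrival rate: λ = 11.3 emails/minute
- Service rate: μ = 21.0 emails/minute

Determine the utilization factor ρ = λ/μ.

Server utilization: ρ = λ/μ
ρ = 11.3/21.0 = 0.5381
The server is busy 53.81% of the time.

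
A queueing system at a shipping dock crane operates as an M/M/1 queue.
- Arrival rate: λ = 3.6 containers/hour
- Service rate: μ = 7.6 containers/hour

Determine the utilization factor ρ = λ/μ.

Server utilization: ρ = λ/μ
ρ = 3.6/7.6 = 0.4737
The server is busy 47.37% of the time.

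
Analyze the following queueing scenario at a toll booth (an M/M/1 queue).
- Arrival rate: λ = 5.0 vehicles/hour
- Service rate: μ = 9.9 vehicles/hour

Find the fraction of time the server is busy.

Server utilization: ρ = λ/μ
ρ = 5.0/9.9 = 0.5051
The server is busy 50.51% of the time.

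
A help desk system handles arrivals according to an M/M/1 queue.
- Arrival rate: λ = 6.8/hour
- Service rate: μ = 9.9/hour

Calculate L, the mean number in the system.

ρ = λ/μ = 6.8/9.9 = 0.6869
For M/M/1: L = λ/(μ-λ)
L = 6.8/(9.9-6.8) = 6.8/3.10
L = 2.1935 tickets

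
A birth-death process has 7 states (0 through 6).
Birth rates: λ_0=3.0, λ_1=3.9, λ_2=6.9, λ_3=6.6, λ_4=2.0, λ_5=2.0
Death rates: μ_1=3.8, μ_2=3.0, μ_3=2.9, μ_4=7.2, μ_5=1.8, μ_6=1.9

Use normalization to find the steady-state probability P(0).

Ratios P(n)/P(0) = (λ₀···λₙ₋₁)/(μ₁···μₙ):
P(1)/P(0) = (3.0)/(3.8) = 0.789474
P(2)/P(0) = (3.0×3.9)/(3.8×3.0) = 1.02632
P(3)/P(0) = (3.0×3.9×6.9)/(3.8×3.0×2.9) = 2.44192
P(4)/P(0) = (3.0×3.9×6.9×6.6)/(3.8×3.0×2.9×7.2) = 2.23843
P(5)/P(0) = (3.0×3.9×6.9×6.6×2.0)/(3.8×3.0×2.9×7.2×1.8) = 2.48714
P(6)/P(0) = (3.0×3.9×6.9×6.6×2.0×2.0)/(3.8×3.0×2.9×7.2×1.8×1.9) = 2.61805

Normalization: ∑ P(n) = 1
P(0) × (1.00000 + 0.789474 + 1.02632 + 2.44192 + 2.23843 + 2.48714 + 2.61805) = 1
P(0) × 12.6013 = 1
P(0) = 1/12.6013 = 0.07936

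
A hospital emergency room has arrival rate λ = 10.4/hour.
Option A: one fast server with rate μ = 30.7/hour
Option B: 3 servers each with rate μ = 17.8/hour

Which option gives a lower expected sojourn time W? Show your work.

Option A: single server μ = 30.7 (M/M/1)
  ρ_A = 10.4/30.7 = 0.3388
  W_A = 1/(μ-λ) = 1/(30.7-10.4) = 1/20.30 = 0.04926

Option B: 3 servers μ = 17.8 (M/M/3)
  ρ_B = λ/(cμ) = 10.4/(3×17.8) = 0.1948
  Offered load a = λ/μ = cρ = 10.4/17.8 = 0.5843
  P₀ = [ Σₙ₌₀^2 aⁿ/n! + a^3/(3!(1-ρ)) ]⁻¹
  Σ = a^0/0! + a^1/1! + a^2/2! = 1.0000 + 0.5843 + 0.1707 = 1.7550
  a^3/(3!(1-ρ)) = 0.19945/(6 × 0.80524) = 0.04128
  P₀ = 1/(1.7550 + 0.04128) = 0.5567
  Lq = P₀·a^3·ρ / (3!(1-ρ)²) = 0.55672 × 0.19945 × 0.19476 / (6 × 0.64842) = 0.005559
  Wq_B = Lq/λ = 0.005559/10.4 = 0.0005345
  W_B = Wq_B + 1/μ = 0.0005345 + 0.05618 = 0.05671

Since W_A = 0.04926 < W_B = 0.05671, Option A (single fast server) has the shorter time in system.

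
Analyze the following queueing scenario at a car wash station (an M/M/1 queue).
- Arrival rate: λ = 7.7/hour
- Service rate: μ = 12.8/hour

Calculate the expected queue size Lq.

ρ = λ/μ = 7.7/12.8 = 0.6016
For M/M/1: Lq = λ²/(μ(μ-λ))
Lq = 59.29/(12.8 × 5.10)
Lq = 0.9082 cars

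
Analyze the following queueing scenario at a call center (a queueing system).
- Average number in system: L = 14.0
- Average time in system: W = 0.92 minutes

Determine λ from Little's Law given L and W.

Little's Law: L = λW, so λ = L/W
λ = 14.0/0.92 = 15.2174 calls/minute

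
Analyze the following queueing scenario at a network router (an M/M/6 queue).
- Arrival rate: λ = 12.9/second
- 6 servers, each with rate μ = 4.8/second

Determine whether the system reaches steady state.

Stability requires ρ = λ/(cμ) < 1
ρ = 12.9/(6 × 4.8) = 12.9/28.80 = 0.4479
Since 0.4479 < 1, the system is STABLE.
The servers are busy 44.79% of the time.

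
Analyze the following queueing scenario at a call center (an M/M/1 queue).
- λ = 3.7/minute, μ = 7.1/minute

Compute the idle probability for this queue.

ρ = λ/μ = 3.7/7.1 = 0.5211
P(0) = 1 - ρ = 1 - 0.5211 = 0.4789
The server is idle 47.89% of the time.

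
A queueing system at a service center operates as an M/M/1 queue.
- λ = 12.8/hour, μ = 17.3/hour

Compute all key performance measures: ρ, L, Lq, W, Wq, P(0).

Step 1: ρ = λ/μ = 12.8/17.3 = 0.7399
Step 2: L = λ/(μ-λ) = 12.8/4.50 = 2.8444
Step 3: Lq = λ²/(μ(μ-λ)) = 163.84/(17.3×4.50) = 2.1046
Step 4: W = 1/(μ-λ) = 1/4.50 = 0.22222
Step 5: Wq = λ/(μ(μ-λ)) = 12.8/(17.3×4.50) = 0.1644
Step 6: P(0) = 1-ρ = 0.2601
Verify: L = λW = 12.8×0.22222 = 2.8444 ✔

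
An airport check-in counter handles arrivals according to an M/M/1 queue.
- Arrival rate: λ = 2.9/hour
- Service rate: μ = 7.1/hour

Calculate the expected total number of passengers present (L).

ρ = λ/μ = 2.9/7.1 = 0.4085
For M/M/1: L = λ/(μ-λ)
L = 2.9/(7.1-2.9) = 2.9/4.20
L = 0.6905 passengers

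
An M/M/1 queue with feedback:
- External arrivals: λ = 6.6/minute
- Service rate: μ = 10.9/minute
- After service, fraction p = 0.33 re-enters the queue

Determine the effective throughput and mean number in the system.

Effective arrival rate: λ_eff = λ/(1-p) = 6.6/(1-0.33) = 6.6/0.67 = 9.850746
ρ = λ_eff/μ = 9.850746/10.9 = 0.903738
L = ρ/(1-ρ) = 0.903738/(1-0.903738) = 9.3883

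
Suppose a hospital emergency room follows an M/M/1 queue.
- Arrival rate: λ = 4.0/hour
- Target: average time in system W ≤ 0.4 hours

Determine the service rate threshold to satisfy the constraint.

For M/M/1: W = 1/(μ-λ)
Need W ≤ 0.4, so 1/(μ-λ) ≤ 0.4
μ - λ ≥ 1/0.4 = 2.5000
μ ≥ 4.0 + 2.5000 = 6.5000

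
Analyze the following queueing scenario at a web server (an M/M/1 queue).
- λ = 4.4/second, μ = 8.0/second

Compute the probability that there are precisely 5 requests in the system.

ρ = λ/μ = 4.4/8.0 = 0.5500
P(n) = (1-ρ)ρⁿ
P(5) = (1-0.5500) × 0.5500^5
P(5) = 0.4500 × 0.05033
P(5) = 0.02265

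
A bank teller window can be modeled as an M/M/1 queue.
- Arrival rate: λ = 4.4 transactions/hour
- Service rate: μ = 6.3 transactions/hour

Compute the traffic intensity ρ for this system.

Server utilization: ρ = λ/μ
ρ = 4.4/6.3 = 0.6984
The server is busy 69.84% of the time.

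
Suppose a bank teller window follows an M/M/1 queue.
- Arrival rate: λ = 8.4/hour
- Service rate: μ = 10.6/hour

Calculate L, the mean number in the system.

ρ = λ/μ = 8.4/10.6 = 0.7925
For M/M/1: L = λ/(μ-λ)
L = 8.4/(10.6-8.4) = 8.4/2.20
L = 3.8182 transactions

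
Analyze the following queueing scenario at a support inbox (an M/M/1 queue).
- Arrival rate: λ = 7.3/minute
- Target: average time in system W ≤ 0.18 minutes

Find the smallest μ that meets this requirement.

For M/M/1: W = 1/(μ-λ)
Need W ≤ 0.18, so 1/(μ-λ) ≤ 0.18
μ - λ ≥ 1/0.18 = 5.5556
μ ≥ 7.3 + 5.5556 = 12.8556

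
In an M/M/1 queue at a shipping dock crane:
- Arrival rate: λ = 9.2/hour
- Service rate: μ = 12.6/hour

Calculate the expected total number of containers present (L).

ρ = λ/μ = 9.2/12.6 = 0.7302
For M/M/1: L = λ/(μ-λ)
L = 9.2/(12.6-9.2) = 9.2/3.40
L = 2.7059 containers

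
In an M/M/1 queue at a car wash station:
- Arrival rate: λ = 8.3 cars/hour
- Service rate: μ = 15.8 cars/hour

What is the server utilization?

Server utilization: ρ = λ/μ
ρ = 8.3/15.8 = 0.5253
The server is busy 52.53% of the time.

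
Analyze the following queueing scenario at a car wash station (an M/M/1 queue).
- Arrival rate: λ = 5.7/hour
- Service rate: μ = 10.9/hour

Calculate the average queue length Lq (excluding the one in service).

ρ = λ/μ = 5.7/10.9 = 0.5229
For M/M/1: Lq = λ²/(μ(μ-λ))
Lq = 32.49/(10.9 × 5.20)
Lq = 0.5732 cars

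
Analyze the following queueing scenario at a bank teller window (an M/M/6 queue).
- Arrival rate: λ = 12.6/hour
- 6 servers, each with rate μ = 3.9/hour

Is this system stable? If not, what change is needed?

Stability requires ρ = λ/(cμ) < 1
ρ = 12.6/(6 × 3.9) = 12.6/23.40 = 0.5385
Since 0.5385 < 1, the system is STABLE.
The servers are busy 53.85% of the time.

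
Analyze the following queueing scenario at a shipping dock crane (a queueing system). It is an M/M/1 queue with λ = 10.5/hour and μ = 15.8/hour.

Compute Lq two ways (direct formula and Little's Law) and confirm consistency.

Method 1 (direct): Lq = λ²/(μ(μ-λ)) = 110.25/(15.8 × 5.30) = 1.3166

Method 2 (Little's Law):
W = 1/(μ-λ) = 1/5.30 = 0.18868
Wq = W - 1/μ = 0.18868 - 0.063291 = 0.12539
Lq = λWq = 10.5 × 0.12539 = 1.3166 ✔ (matches Method 1)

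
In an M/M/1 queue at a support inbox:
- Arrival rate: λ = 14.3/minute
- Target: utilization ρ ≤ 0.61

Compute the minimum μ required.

ρ = λ/μ, so μ = λ/ρ
μ ≥ 14.3/0.61 = 23.4426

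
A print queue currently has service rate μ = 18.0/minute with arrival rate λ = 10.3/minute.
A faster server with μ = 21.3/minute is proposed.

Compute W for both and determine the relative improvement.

System 1: ρ₁ = 10.3/18.0 = 0.5722, W₁ = 1/(18.0-10.3) = 0.12987
System 2: ρ₂ = 10.3/21.3 = 0.4836, W₂ = 1/(21.3-10.3) = 0.090909
Improvement: (W₁-W₂)/W₁ = (0.12987-0.090909)/0.12987 = 30.00%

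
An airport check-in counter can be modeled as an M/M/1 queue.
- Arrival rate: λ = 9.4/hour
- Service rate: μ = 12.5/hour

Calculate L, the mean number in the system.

ρ = λ/μ = 9.4/12.5 = 0.7520
For M/M/1: L = λ/(μ-λ)
L = 9.4/(12.5-9.4) = 9.4/3.10
L = 3.0323 passengers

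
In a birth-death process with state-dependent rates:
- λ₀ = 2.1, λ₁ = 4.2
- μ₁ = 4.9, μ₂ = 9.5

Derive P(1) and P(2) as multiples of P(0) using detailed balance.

Balance equations:
State 0: λ₀P₀ = μ₁P₁ → P₁ = (λ₀/μ₁)P₀ = (2.1/4.9)P₀ = 0.4286P₀
State 1: P₂ = (λ₀λ₁)/(μ₁μ₂)P₀ = (2.1×4.2)/(4.9×9.5)P₀ = 0.1895P₀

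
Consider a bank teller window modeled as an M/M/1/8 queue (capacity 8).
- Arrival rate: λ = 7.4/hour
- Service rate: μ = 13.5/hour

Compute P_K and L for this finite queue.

ρ = λ/μ = 7.4/13.5 = 0.54815
P₀ = (1-ρ)/(1-ρ^(K+1)) = (1-0.54815)/(1-0.54815^9) = 0.45185/0.99553 = 0.4539
P_K = P₀×ρ^K = 0.45388 × 0.54815^8 = 0.45388 × 0.0081507 = 0.003699
Blocking probability P_8 = 0.003699 (0.37%)
L = ρ[1 - (K+1)ρ^K + Kρ^(K+1)] / [(1-ρ)(1-ρ^(K+1))]
L = 0.54815 × (1 - 9×0.008151 + 8×0.004468) / ((1 - 0.54815) × (1 - 0.004468)) = 1.1727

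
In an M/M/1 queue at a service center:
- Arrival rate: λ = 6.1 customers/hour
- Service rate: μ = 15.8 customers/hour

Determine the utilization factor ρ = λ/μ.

Server utilization: ρ = λ/μ
ρ = 6.1/15.8 = 0.3861
The server is busy 38.61% of the time.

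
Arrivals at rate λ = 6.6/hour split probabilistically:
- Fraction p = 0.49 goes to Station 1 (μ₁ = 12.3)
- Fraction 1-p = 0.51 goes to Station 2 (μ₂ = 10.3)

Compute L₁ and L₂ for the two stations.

Effective rates: λ₁ = 6.6×0.49 = 3.234, λ₂ = 6.6×0.51 = 3.366
Station 1: ρ₁ = 3.234/12.3 = 0.2629, L₁ = ρ₁/(1-ρ₁) = 0.2629/(1-0.2629) = 0.3567
Station 2: ρ₂ = 3.366/10.3 = 0.3268, L₂ = ρ₂/(1-ρ₂) = 0.3268/(1-0.3268) = 0.4854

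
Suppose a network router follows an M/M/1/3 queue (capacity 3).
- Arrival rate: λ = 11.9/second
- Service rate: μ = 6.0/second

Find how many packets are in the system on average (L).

ρ = λ/μ = 11.9/6.0 = 1.98333
P₀ = (1-ρ)/(1-ρ^(K+1)) = (1-1.98333)/(1-1.98333^4) = -0.9833/-14.4732 = 0.06794
P_K = P₀×ρ^K = 0.0679415 × 1.98333^3 = 0.0679415 × 7.80162 = 0.5301
L = ρ[1 - (K+1)ρ^K + Kρ^(K+1)] / [(1-ρ)(1-ρ^(K+1))]
L = 1.98333 × (1 - 4×7.8016 + 3×15.4732) / ((1 - 1.98333) × (1 - 15.4732)) = 2.2594 packets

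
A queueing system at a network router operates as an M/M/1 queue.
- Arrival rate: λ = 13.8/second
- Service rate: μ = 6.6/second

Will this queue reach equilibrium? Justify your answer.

Stability requires ρ = λ/(cμ) < 1
ρ = 13.8/(1 × 6.6) = 13.8/6.60 = 2.0909
Since 2.0909 ≥ 1, the system is UNSTABLE.
Queue grows without bound. Need μ > λ = 13.8.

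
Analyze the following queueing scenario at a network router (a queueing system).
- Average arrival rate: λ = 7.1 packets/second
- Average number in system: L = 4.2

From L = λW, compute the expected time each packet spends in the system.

Little's Law: L = λW, so W = L/λ
W = 4.2/7.1 = 0.5915 seconds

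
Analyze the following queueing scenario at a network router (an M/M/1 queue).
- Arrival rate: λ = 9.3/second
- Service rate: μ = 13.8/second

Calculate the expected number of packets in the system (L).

ρ = λ/μ = 9.3/13.8 = 0.6739
For M/M/1: L = λ/(μ-λ)
L = 9.3/(13.8-9.3) = 9.3/4.50
L = 2.0667 packets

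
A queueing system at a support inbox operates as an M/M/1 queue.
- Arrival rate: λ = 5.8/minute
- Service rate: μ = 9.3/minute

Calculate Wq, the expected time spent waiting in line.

First, compute utilization: ρ = λ/μ = 5.8/9.3 = 0.6237
For M/M/1: Wq = λ/(μ(μ-λ))
Wq = 5.8/(9.3 × (9.3-5.8))
Wq = 5.8/(9.3 × 3.50)
Wq = 0.1782 minutes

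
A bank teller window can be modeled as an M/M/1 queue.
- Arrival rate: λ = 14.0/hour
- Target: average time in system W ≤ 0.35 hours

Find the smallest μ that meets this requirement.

For M/M/1: W = 1/(μ-λ)
Need W ≤ 0.35, so 1/(μ-λ) ≤ 0.35
μ - λ ≥ 1/0.35 = 2.8571
μ ≥ 14.0 + 2.8571 = 16.8571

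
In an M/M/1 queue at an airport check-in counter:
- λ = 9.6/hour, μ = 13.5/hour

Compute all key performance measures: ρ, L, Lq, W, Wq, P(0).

Step 1: ρ = λ/μ = 9.6/13.5 = 0.7111
Step 2: L = λ/(μ-λ) = 9.6/3.90 = 2.4615
Step 3: Lq = λ²/(μ(μ-λ)) = 92.16/(13.5×3.90) = 1.7504
Step 4: W = 1/(μ-λ) = 1/3.90 = 0.25641
Step 5: Wq = λ/(μ(μ-λ)) = 9.6/(13.5×3.90) = 0.1823
Step 6: P(0) = 1-ρ = 0.2889
Verify: L = λW = 9.6×0.25641 = 2.4615 ✔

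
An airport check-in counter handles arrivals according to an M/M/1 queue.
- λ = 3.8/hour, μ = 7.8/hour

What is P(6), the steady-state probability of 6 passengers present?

ρ = λ/μ = 3.8/7.8 = 0.48718
P(n) = (1-ρ)ρⁿ
P(6) = (1-0.48718) × 0.48718^6
P(6) = 0.5128 × 0.01337
P(6) = 0.006856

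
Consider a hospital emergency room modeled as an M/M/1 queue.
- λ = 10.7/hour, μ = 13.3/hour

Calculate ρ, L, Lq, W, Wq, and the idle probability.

Step 1: ρ = λ/μ = 10.7/13.3 = 0.8045
Step 2: L = λ/(μ-λ) = 10.7/2.60 = 4.1154
Step 3: Lq = λ²/(μ(μ-λ)) = 114.49/(13.3×2.60) = 3.3109
Step 4: W = 1/(μ-λ) = 1/2.60 = 0.38462
Step 5: Wq = λ/(μ(μ-λ)) = 10.7/(13.3×2.60) = 0.3094
Step 6: P(0) = 1-ρ = 0.1955
Verify: L = λW = 10.7×0.38462 = 4.1154 ✔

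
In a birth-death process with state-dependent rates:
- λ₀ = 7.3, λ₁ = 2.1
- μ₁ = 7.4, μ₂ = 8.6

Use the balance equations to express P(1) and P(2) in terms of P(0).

Balance equations:
State 0: λ₀P₀ = μ₁P₁ → P₁ = (λ₀/μ₁)P₀ = (7.3/7.4)P₀ = 0.9865P₀
State 1: P₂ = (λ₀λ₁)/(μ₁μ₂)P₀ = (7.3×2.1)/(7.4×8.6)P₀ = 0.2409P₀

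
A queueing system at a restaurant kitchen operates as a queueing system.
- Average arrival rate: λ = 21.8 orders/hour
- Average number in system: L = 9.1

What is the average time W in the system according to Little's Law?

Little's Law: L = λW, so W = L/λ
W = 9.1/21.8 = 0.4174 hours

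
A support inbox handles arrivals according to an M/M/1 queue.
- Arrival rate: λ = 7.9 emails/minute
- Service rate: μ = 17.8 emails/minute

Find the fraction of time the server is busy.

Server utilization: ρ = λ/μ
ρ = 7.9/17.8 = 0.4438
The server is busy 44.38% of the time.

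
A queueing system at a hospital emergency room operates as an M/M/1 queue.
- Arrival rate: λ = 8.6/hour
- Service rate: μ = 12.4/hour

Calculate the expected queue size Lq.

ρ = λ/μ = 8.6/12.4 = 0.6935
For M/M/1: Lq = λ²/(μ(μ-λ))
Lq = 73.96/(12.4 × 3.80)
Lq = 1.5696 patients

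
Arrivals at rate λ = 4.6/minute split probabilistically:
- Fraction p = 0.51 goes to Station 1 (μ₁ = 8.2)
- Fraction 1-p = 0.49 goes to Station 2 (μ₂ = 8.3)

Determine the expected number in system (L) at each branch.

Effective rates: λ₁ = 4.6×0.51 = 2.346, λ₂ = 4.6×0.49 = 2.254
Station 1: ρ₁ = 2.346/8.2 = 0.2861, L₁ = ρ₁/(1-ρ₁) = 0.2861/(1-0.2861) = 0.4008
Station 2: ρ₂ = 2.254/8.3 = 0.27157, L₂ = ρ₂/(1-ρ₂) = 0.27157/(1-0.27157) = 0.3728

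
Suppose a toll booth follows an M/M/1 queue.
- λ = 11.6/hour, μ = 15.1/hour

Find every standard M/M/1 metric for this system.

Step 1: ρ = λ/μ = 11.6/15.1 = 0.7682
Step 2: L = λ/(μ-λ) = 11.6/3.50 = 3.3143
Step 3: Lq = λ²/(μ(μ-λ)) = 134.56/(15.1×3.50) = 2.5461
Step 4: W = 1/(μ-λ) = 1/3.50 = 0.285714
Step 5: Wq = λ/(μ(μ-λ)) = 11.6/(15.1×3.50) = 0.2195
Step 6: P(0) = 1-ρ = 0.2318
Verify: L = λW = 11.6×0.285714 = 3.3143 ✔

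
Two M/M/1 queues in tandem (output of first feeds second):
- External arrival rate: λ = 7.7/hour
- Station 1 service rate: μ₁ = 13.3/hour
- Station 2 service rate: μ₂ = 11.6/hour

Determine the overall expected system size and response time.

By Jackson's theorem, each station behaves as independent M/M/1.
Station 1: ρ₁ = 7.7/13.3 = 0.5789, L₁ = ρ₁/(1-ρ₁) = λ/(μ₁-λ) = 7.7/5.60 = 1.3750
Station 2: ρ₂ = 7.7/11.6 = 0.6638, L₂ = ρ₂/(1-ρ₂) = λ/(μ₂-λ) = 7.7/3.90 = 1.9744
Total: L = L₁ + L₂ = 1.3750 + 1.9744 = 3.3494
W = L/λ = 3.3494/7.7 = 0.4350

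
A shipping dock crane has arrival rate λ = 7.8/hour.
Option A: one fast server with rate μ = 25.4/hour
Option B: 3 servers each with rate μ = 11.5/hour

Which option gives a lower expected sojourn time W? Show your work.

Option A: single server μ = 25.4 (M/M/1)
  ρ_A = 7.8/25.4 = 0.3071
  W_A = 1/(μ-λ) = 1/(25.4-7.8) = 1/17.60 = 0.05682

Option B: 3 servers μ = 11.5 (M/M/3)
  ρ_B = λ/(cμ) = 7.8/(3×11.5) = 0.2261
  Offered load a = λ/μ = cρ = 7.8/11.5 = 0.6783
  P₀ = [ Σₙ₌₀^2 aⁿ/n! + a^3/(3!(1-ρ)) ]⁻¹
  Σ = a^0/0! + a^1/1! + a^2/2! = 1.0000 + 0.6783 + 0.2300 = 1.9083
  a^3/(3!(1-ρ)) = 0.31203/(6 × 0.77391) = 0.06720
  P₀ = 1/(1.9083 + 0.06720) = 0.5062
  Lq = P₀·a^3·ρ / (3!(1-ρ)²) = 0.5062 × 0.3120 × 0.2261 / (6 × 0.5989) = 0.009937
  Wq_B = Lq/λ = 0.009937/7.8 = 0.001274
  W_B = Wq_B + 1/μ = 0.001274 + 0.08696 = 0.08823

Since W_A = 0.05682 < W_B = 0.08823, Option A (single fast server) has the shorter time in system.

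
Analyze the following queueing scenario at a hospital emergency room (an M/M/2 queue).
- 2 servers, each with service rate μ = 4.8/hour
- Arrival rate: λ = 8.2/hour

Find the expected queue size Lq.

Traffic intensity: ρ = λ/(cμ) = 8.2/(2×4.8) = 0.8542
Since ρ = 0.8542 < 1, system is stable.
Offered load a = λ/μ = cρ = 8.2/4.8 = 1.7083
P₀ = [ Σₙ₌₀^1 aⁿ/n! + a^2/(2!(1-ρ)) ]⁻¹
Σ = a^0/0! + a^1/1! = 1.0000 + 1.7083 = 2.7083
a^2/(2!(1-ρ)) = 2.91840/(2 × 0.145833) = 10.0060
P₀ = 1/(2.7083 + 10.0060) = 0.07865
Lq = P₀·a^2·ρ / (2!(1-ρ)²) = 0.0786517 × 2.91840 × 0.854167 / (2 × 0.0212674) = 4.6095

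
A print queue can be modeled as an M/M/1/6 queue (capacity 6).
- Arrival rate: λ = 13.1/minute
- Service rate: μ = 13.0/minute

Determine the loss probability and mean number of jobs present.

ρ = λ/μ = 13.1/13.0 = 1.00769
P₀ = (1-ρ)/(1-ρ^(K+1)) = (1-1.00769)/(1-1.00769^7) = -0.007690/-0.05509 = 0.1396
P_K = P₀×ρ^K = 0.1396 × 1.00769^6 = 0.1396 × 1.0470 = 0.1462
Blocking probability P_6 = 0.1462 (14.62%)
L = ρ[1 - (K+1)ρ^K + Kρ^(K+1)] / [(1-ρ)(1-ρ^(K+1))]
L = 1.00769 × (1 - 7×1.0470361892 + 6×1.0550878975) / ((1 - 1.00769) × (1 - 1.0550878975)) = 3.0306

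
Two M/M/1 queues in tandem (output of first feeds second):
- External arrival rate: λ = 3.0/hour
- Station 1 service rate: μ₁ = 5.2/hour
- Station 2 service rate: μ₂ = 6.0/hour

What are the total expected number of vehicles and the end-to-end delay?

By Jackson's theorem, each station behaves as independent M/M/1.
Station 1: ρ₁ = 3.0/5.2 = 0.5769, L₁ = ρ₁/(1-ρ₁) = λ/(μ₁-λ) = 3.0/2.20 = 1.3636
Station 2: ρ₂ = 3.0/6.0 = 0.5000, L₂ = ρ₂/(1-ρ₂) = λ/(μ₂-λ) = 3.0/3.00 = 1.0000
Total: L = L₁ + L₂ = 1.3636 + 1.0000 = 2.3636
W = L/λ = 2.3636/3.0 = 0.7879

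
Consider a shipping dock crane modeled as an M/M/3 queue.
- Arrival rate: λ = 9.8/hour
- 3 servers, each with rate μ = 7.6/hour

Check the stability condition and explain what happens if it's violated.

Stability requires ρ = λ/(cμ) < 1
ρ = 9.8/(3 × 7.6) = 9.8/22.80 = 0.4298
Since 0.4298 < 1, the system is STABLE.
The servers are busy 42.98% of the time.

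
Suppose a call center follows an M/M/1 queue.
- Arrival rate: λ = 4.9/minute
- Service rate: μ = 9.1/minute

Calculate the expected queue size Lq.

ρ = λ/μ = 4.9/9.1 = 0.5385
For M/M/1: Lq = λ²/(μ(μ-λ))
Lq = 24.01/(9.1 × 4.20)
Lq = 0.6282 calls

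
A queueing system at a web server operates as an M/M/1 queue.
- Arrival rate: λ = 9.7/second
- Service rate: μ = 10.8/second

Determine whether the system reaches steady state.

Stability requires ρ = λ/(cμ) < 1
ρ = 9.7/(1 × 10.8) = 9.7/10.80 = 0.8981
Since 0.8981 < 1, the system is STABLE.
The server is busy 89.81% of the time.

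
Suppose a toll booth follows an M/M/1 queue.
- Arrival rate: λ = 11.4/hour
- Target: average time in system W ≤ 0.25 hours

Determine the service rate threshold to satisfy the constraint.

For M/M/1: W = 1/(μ-λ)
Need W ≤ 0.25, so 1/(μ-λ) ≤ 0.25
μ - λ ≥ 1/0.25 = 4.0000
μ ≥ 11.4 + 4.0000 = 15.4000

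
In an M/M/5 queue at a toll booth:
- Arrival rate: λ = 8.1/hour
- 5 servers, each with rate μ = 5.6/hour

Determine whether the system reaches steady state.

Stability requires ρ = λ/(cμ) < 1
ρ = 8.1/(5 × 5.6) = 8.1/28.00 = 0.2893
Since 0.2893 < 1, the system is STABLE.
The servers are busy 28.93% of the time.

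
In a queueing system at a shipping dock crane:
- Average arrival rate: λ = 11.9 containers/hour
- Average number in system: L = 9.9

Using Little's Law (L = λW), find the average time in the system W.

Little's Law: L = λW, so W = L/λ
W = 9.9/11.9 = 0.8319 hours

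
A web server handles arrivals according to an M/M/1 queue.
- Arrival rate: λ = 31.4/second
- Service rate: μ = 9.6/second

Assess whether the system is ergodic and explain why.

Stability requires ρ = λ/(cμ) < 1
ρ = 31.4/(1 × 9.6) = 31.4/9.60 = 3.2708
Since 3.2708 ≥ 1, the system is UNSTABLE.
Queue grows without bound. Need μ > λ = 31.4.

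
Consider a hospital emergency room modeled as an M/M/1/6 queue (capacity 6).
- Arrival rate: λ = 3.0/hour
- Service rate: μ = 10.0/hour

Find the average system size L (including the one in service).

ρ = λ/μ = 3.0/10.0 = 0.3000
P₀ = (1-ρ)/(1-ρ^(K+1)) = (1-0.3000)/(1-0.3000^7) = 0.70000/0.99978 = 0.7002
P_K = P₀×ρ^K = 0.7002 × 0.3000^6 = 0.7002 × 0.0007290 = 0.0005104
L = ρ[1 - (K+1)ρ^K + Kρ^(K+1)] / [(1-ρ)(1-ρ^(K+1))]
L = 0.3000 × (1 - 7×0.0007290 + 6×0.0002187) / ((1 - 0.3000) × (1 - 0.0002187)) = 0.4270 patients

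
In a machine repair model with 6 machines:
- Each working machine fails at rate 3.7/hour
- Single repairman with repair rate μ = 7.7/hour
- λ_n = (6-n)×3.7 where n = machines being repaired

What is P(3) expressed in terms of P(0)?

P(3)/P(0) = ∏_{i=0}^{3-1} λ_i/μ_{i+1}
= (6-0)×3.7/7.7 × (6-1)×3.7/7.7 × (6-2)×3.7/7.7
= 13.3142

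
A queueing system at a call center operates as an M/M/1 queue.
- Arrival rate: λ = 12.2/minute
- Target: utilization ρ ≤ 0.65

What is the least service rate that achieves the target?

ρ = λ/μ, so μ = λ/ρ
μ ≥ 12.2/0.65 = 18.7692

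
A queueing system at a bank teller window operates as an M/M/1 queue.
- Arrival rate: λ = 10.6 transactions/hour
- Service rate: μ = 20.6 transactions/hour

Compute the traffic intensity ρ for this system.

Server utilization: ρ = λ/μ
ρ = 10.6/20.6 = 0.5146
The server is busy 51.46% of the time.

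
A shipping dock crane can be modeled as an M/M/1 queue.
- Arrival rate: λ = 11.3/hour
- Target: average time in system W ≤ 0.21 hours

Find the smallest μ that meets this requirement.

For M/M/1: W = 1/(μ-λ)
Need W ≤ 0.21, so 1/(μ-λ) ≤ 0.21
μ - λ ≥ 1/0.21 = 4.7619
μ ≥ 11.3 + 4.7619 = 16.0619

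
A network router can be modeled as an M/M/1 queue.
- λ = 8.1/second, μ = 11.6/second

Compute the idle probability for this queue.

ρ = λ/μ = 8.1/11.6 = 0.6983
P(0) = 1 - ρ = 1 - 0.6983 = 0.3017
The server is idle 30.17% of the time.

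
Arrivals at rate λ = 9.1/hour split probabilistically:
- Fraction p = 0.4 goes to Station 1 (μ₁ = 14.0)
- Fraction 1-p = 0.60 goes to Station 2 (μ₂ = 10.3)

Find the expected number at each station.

Effective rates: λ₁ = 9.1×0.4 = 3.64, λ₂ = 9.1×0.60 = 5.46
Station 1: ρ₁ = 3.64/14.0 = 0.2600, L₁ = ρ₁/(1-ρ₁) = 0.2600/(1-0.2600) = 0.3514
Station 2: ρ₂ = 5.46/10.3 = 0.5301, L₂ = ρ₂/(1-ρ₂) = 0.5301/(1-0.5301) = 1.1281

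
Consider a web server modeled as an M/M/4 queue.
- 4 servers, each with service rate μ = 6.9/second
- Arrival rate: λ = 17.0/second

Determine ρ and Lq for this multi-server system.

Traffic intensity: ρ = λ/(cμ) = 17.0/(4×6.9) = 0.6159
Since ρ = 0.6159 < 1, system is stable.
Offered load a = λ/μ = cρ = 17.0/6.9 = 2.4638
P₀ = [ Σₙ₌₀^3 aⁿ/n! + a^4/(4!(1-ρ)) ]⁻¹
Σ = a^0/0! + a^1/1! + a^2/2! + a^3/3! = 1.00000 + 2.46377 + 3.03508 + 2.49258 = 8.9914
a^4/(4!(1-ρ)) = 36.8468/(24 × 0.38406) = 3.9975
P₀ = 1/(8.9914 + 3.9975) = 0.07699
Lq = P₀·a^4·ρ / (4!(1-ρ)²) = 0.07699 × 36.8468 × 0.6159 / (24 × 0.1475) = 0.4936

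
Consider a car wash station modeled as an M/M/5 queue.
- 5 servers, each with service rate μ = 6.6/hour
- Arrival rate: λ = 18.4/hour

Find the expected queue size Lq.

Traffic intensity: ρ = λ/(cμ) = 18.4/(5×6.6) = 0.5576
Since ρ = 0.5576 < 1, system is stable.
Offered load a = λ/μ = cρ = 18.4/6.6 = 2.7879
P₀ = [ Σₙ₌₀^4 aⁿ/n! + a^5/(5!(1-ρ)) ]⁻¹
Σ = a^0/0! + a^1/1! + a^2/2! + a^3/3! + a^4/4! = 1.0000 + 2.7879 + 3.8861 + 3.6114 + 2.5170 = 13.8024
a^5/(5!(1-ρ)) = 168.4106/(120 × 0.44242) = 3.1721
P₀ = 1/(13.8024 + 3.1721) = 0.05891
Lq = P₀·a^5·ρ / (5!(1-ρ)²) = 0.058912 × 168.4106 × 0.55758 / (120 × 0.19574) = 0.2355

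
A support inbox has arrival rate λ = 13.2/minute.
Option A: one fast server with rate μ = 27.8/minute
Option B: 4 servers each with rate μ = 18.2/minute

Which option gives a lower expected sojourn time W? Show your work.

Option A: single server μ = 27.8 (M/M/1)
  ρ_A = 13.2/27.8 = 0.4748
  W_A = 1/(μ-λ) = 1/(27.8-13.2) = 1/14.60 = 0.06849

Option B: 4 servers μ = 18.2 (M/M/4)
  ρ_B = λ/(cμ) = 13.2/(4×18.2) = 0.1813
  Offered load a = λ/μ = cρ = 13.2/18.2 = 0.7253
  P₀ = [ Σₙ₌₀^3 aⁿ/n! + a^4/(4!(1-ρ)) ]⁻¹
  Σ = a^0/0! + a^1/1! + a^2/2! + a^3/3! = 1.0000 + 0.7253 + 0.2630 + 0.06359 = 2.0519
  a^4/(4!(1-ρ)) = 0.2767/(24 × 0.8187) = 0.01408
  P₀ = 1/(2.0519 + 0.01408) = 0.4840
  Lq = P₀·a^4·ρ / (4!(1-ρ)²) = 0.4840 × 0.2767 × 0.1813 / (24 × 0.6702) = 0.001510
  Wq_B = Lq/λ = 0.001510/13.2 = 0.0001144
  W_B = Wq_B + 1/μ = 0.0001144 + 0.05495 = 0.05506

Since W_B = 0.05506 < W_A = 0.06849, Option B (multiple servers) has the shorter time in system.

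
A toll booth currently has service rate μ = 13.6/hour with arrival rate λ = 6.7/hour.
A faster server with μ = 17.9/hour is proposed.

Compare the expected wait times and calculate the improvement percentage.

System 1: ρ₁ = 6.7/13.6 = 0.4926, W₁ = 1/(13.6-6.7) = 0.14493
System 2: ρ₂ = 6.7/17.9 = 0.3743, W₂ = 1/(17.9-6.7) = 0.089286
Improvement: (W₁-W₂)/W₁ = (0.14493-0.089286)/0.14493 = 38.39%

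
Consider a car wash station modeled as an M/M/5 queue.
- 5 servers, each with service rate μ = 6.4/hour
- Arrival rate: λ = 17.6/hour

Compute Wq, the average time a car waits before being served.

Traffic intensity: ρ = λ/(cμ) = 17.6/(5×6.4) = 0.5500
Since ρ = 0.5500 < 1, system is stable.
Offered load a = λ/μ = cρ = 17.6/6.4 = 2.7500
P₀ = [ Σₙ₌₀^4 aⁿ/n! + a^5/(5!(1-ρ)) ]⁻¹
Σ = a^0/0! + a^1/1! + a^2/2! + a^3/3! + a^4/4! = 1.00000 + 2.75000 + 3.78125 + 3.46615 + 2.38298 = 13.3804
a^5/(5!(1-ρ)) = 157.2764/(120 × 0.4500) = 2.9125
P₀ = 1/(13.3804 + 2.9125) = 0.06138
Lq = P₀·a^5·ρ / (5!(1-ρ)²) = 0.06138 × 157.2764 × 0.5500 / (120 × 0.2025) = 0.2185
Wq = Lq/λ = 0.2185/17.6 = 0.01241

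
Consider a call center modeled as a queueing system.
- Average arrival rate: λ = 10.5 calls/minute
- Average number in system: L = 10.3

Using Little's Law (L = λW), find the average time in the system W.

Little's Law: L = λW, so W = L/λ
W = 10.3/10.5 = 0.9810 minutes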